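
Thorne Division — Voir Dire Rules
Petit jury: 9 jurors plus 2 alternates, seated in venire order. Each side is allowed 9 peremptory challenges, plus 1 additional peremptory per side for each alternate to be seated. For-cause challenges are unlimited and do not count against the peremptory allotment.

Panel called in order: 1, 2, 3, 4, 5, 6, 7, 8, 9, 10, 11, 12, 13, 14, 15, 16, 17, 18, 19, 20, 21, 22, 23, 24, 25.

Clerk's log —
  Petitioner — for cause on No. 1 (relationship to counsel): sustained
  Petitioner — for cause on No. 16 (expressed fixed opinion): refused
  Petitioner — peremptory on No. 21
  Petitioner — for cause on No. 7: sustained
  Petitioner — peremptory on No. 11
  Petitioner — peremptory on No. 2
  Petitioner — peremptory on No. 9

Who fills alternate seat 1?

Removed: #1, #2, #7, #9, #11, #21. (#16 stays — for-cause denied.)
Seating in order: seats 1–9 → #3, #4, #5, #6, #8, #10, #12, #13, #14; alternates → #15, #16.
So alternate 1 is #15.

15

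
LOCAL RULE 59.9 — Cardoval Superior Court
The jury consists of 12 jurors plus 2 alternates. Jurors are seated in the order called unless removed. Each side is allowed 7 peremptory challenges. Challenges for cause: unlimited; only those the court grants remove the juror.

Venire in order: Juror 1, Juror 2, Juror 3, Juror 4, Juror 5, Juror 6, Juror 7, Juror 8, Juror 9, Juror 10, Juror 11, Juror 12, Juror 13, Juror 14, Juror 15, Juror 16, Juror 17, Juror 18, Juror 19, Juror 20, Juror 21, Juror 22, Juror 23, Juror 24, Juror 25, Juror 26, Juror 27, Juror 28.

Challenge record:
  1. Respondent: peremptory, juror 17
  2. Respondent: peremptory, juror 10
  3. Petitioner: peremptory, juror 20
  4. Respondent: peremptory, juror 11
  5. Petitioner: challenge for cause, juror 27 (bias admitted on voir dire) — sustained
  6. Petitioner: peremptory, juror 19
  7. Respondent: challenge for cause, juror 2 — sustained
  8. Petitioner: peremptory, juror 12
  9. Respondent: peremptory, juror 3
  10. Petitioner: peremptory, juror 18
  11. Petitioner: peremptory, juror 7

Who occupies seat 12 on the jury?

22

Removed: #2, #3, #7, #10, #11, #12, #17, #18, #19, #20, #27.
Seating in order: seats 1–12 → #1, #4, #5, #6, #8, #9, #13, #14, #15, #16, #21, #22; alternates → #23, #24.
So seat 12 is #22.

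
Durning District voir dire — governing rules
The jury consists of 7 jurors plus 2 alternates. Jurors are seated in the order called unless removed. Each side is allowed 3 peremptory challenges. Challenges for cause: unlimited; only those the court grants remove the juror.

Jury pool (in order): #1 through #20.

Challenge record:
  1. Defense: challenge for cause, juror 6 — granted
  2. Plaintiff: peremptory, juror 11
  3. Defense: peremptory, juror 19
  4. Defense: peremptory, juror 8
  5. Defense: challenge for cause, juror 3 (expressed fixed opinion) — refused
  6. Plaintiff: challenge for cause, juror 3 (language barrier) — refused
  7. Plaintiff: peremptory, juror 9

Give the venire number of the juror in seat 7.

Removed: #6, #8, #9, #11, #19. (#3 stays — for-cause denied.)
Seating in order: seats 1–7 → #1, #2, #3, #4, #5, #7, #10; alternates → #12, #13.
So seat 7 is #10.

10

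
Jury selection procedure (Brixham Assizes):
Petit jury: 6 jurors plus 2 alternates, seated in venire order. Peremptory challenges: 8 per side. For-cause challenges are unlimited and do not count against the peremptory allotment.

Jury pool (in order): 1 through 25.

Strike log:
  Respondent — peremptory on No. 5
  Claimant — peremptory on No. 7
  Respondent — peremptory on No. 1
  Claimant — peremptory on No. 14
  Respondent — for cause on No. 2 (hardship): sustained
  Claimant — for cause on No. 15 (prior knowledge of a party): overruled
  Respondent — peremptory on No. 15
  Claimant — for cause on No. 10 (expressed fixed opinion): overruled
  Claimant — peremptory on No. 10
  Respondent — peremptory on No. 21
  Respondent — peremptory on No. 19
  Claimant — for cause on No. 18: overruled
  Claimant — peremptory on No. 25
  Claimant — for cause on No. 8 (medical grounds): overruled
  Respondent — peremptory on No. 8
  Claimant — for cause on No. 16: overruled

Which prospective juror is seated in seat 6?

12

Removed: #1, #2, #5, #7, #8, #10, #14, #15, #19, #21, #25. (#16, #18 stay — for-cause denied.)
Seating in order: seats 1–6 → #3, #4, #6, #9, #11, #12; alternates → #13, #16.
So seat 6 is #12.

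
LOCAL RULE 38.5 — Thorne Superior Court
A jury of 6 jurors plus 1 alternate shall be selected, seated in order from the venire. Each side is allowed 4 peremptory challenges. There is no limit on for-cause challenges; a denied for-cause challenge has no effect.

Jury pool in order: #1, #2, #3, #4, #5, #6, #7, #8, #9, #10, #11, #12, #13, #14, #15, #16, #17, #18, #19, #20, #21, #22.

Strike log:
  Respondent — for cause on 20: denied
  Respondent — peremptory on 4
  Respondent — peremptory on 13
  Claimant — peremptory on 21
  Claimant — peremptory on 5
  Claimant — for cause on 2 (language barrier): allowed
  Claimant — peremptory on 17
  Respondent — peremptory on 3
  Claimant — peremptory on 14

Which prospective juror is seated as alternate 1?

11

Removed: #2, #3, #4, #5, #13, #14, #17, #21. (#20 stays — for-cause denied.)
Seating in order: seats 1–6 → #1, #6, #7, #8, #9, #10; alternates → #11.
So alternate 1 is #11.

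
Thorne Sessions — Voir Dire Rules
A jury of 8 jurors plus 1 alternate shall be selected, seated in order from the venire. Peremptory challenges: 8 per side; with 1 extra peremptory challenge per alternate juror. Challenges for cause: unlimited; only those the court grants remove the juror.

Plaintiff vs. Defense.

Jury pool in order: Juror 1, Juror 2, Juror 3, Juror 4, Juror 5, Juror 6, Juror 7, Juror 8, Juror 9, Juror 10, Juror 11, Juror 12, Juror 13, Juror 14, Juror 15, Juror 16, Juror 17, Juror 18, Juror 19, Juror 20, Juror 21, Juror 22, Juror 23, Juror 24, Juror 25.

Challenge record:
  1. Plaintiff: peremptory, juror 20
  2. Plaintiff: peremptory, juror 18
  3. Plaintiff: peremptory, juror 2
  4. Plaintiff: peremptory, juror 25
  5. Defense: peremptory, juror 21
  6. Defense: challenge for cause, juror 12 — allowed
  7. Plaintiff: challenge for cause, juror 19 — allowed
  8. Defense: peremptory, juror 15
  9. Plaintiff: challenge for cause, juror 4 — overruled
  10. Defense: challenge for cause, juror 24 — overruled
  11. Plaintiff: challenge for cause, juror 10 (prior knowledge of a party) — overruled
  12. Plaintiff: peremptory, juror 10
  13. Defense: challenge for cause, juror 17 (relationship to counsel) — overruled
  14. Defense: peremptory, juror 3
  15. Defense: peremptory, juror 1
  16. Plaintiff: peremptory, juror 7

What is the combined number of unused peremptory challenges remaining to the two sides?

Plaintiff allotment: 8 base + 1 × 1 alternate = 9. Defense allotment: 8 base + 1 × 1 alternate = 9.
Plaintiff peremptories used: #20, #18, #2, #25, #10, #7 — 6 (for-cause on #19, #4, #10 don't count).
Defense peremptories used: #21, #15, #3, #1 — 4 (for-cause on #12, #24, #17 don't count).
Remaining: (9 − 6) + (9 − 4) = 8.

8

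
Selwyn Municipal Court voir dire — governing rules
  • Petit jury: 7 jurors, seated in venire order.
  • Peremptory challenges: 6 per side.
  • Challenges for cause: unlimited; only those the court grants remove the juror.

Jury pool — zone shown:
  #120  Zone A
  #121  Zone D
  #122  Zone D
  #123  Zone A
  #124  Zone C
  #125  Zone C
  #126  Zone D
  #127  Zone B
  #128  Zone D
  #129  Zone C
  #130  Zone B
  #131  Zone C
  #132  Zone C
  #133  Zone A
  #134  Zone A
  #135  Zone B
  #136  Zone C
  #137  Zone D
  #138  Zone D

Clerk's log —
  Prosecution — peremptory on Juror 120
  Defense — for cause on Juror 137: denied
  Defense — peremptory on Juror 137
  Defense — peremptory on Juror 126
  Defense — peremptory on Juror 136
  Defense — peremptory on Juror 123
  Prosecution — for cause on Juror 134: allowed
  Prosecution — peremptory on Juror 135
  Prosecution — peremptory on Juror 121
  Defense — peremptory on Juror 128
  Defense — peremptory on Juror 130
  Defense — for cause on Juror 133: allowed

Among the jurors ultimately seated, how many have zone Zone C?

5

Removed: #120, #121, #123, #126, #128, #130, #133, #134, #135, #136, #137.
Seated jurors 1–7: #122, #124, #125, #127, #129, #131, #132.
Of those, in Zone C: #124, #125, #129, #131, #132 → 5.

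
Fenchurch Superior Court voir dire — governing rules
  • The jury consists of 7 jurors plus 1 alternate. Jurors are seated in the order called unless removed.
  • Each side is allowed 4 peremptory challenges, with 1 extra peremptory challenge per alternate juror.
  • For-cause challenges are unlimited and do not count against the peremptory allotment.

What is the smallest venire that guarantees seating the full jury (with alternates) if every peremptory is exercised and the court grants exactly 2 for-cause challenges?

20

Seats to fill: 7 + 1 alternates = 8.
Peremptories: 4 + 1×1 = 5 per side × 2 sides = 10.
For-cause removals: 2.
Minimum venire: 8 + 10 + 2 = 20.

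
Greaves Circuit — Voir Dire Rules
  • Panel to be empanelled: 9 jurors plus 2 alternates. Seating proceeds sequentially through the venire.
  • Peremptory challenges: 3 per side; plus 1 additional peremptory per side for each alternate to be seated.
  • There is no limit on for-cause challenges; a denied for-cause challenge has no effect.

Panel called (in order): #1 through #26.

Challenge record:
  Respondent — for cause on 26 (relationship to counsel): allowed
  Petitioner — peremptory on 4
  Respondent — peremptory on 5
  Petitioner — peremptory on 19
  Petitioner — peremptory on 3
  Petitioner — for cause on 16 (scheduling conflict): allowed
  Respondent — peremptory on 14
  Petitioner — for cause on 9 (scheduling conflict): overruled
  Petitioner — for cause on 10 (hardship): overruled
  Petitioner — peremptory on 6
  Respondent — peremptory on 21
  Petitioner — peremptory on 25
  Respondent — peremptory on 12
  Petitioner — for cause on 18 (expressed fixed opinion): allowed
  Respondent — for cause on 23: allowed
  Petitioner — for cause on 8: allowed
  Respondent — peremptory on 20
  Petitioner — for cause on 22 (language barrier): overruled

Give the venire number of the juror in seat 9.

17

Removed: #3, #4, #5, #6, #8, #12, #14, #16, #18, #19, #20, #21, #23, #25, #26. (#9, #10, #22 stay — for-cause denied.)
Filling seats in venire order through position 9: #1, #2, #7, #9, #10, #11, #13, #15, #17.
So seat 9 is #17.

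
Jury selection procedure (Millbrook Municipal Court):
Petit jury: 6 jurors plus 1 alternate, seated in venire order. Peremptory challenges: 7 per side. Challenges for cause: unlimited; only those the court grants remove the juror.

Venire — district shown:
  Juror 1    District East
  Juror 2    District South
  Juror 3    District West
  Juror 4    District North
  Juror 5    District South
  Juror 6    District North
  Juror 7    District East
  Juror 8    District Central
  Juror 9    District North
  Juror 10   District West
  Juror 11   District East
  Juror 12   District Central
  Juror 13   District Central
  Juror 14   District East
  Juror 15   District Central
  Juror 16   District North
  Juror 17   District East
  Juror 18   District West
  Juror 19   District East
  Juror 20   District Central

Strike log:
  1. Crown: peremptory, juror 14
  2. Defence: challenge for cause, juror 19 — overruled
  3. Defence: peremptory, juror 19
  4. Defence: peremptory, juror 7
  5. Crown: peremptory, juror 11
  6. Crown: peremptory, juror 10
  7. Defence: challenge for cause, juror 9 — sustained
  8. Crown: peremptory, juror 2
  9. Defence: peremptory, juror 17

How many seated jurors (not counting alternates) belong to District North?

Removed: #2, #7, #9, #10, #11, #14, #17, #19.
Seated jurors 1–6: #1, #3, #4, #5, #6, #8 (alternates #12 not counted).
Of those, in District North: #4, #6 → 2.

2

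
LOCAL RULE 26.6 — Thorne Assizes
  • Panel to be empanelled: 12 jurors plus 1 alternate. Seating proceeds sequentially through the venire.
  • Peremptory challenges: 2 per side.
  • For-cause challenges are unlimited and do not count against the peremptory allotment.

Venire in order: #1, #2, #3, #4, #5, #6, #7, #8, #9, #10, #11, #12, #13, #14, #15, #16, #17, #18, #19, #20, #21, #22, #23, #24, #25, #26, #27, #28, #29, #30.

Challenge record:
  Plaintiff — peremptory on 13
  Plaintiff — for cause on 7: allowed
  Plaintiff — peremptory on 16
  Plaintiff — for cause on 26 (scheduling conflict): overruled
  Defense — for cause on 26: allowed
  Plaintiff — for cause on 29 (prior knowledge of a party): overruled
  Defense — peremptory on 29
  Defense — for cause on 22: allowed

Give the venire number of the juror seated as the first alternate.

15

Removed: #7, #13, #16, #22, #26, #29.
Filling seats in venire order through position 13: #1, #2, #3, #4, #5, #6, #8, #9, #10, #11, #12, #14, #15.
So alternate 1 is #15.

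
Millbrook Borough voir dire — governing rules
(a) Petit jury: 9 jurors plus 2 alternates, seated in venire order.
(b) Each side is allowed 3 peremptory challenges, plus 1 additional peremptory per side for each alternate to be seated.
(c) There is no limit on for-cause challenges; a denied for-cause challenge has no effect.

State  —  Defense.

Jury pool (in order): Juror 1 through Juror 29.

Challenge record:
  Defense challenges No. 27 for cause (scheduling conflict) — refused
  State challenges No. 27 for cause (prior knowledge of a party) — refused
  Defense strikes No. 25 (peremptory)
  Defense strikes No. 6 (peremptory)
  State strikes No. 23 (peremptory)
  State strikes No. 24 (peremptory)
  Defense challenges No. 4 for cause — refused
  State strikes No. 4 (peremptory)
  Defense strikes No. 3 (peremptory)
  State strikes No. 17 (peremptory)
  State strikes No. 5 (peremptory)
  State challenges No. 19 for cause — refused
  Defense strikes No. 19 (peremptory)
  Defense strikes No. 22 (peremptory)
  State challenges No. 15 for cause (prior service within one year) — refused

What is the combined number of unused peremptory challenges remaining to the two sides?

State allotment: 3 base + 1 × 2 alternates = 5. Defense allotment: 3 base + 1 × 2 alternates = 5.
State peremptories used: #23, #24, #4, #17, #5 — 5 (for-cause on #27, #19, #15 don't count).
Defense peremptories used: #25, #6, #3, #19, #22 — 5 (for-cause on #27, #4 don't count).
Remaining: (5 − 5) + (5 − 5) = 0.

0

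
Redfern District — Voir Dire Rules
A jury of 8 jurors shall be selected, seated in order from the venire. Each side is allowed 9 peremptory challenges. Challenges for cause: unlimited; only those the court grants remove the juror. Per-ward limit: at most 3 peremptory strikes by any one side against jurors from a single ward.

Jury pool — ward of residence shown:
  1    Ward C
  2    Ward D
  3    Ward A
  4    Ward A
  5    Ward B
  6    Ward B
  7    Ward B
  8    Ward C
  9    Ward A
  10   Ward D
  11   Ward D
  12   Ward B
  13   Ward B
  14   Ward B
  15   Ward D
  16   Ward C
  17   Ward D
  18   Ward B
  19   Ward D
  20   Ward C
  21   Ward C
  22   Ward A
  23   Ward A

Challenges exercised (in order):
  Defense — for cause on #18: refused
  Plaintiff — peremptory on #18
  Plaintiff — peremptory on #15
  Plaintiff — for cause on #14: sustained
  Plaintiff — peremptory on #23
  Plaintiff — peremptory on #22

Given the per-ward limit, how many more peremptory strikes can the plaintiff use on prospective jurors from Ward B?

Plaintiff peremptories so far: #18, #15, #23, #22 — 4 of 9 used, 5 left overall.
Against Ward B: #18 — 1 used; per-ward cap 3 leaves 2.
Binding limit: min(5, 2) = 2.

2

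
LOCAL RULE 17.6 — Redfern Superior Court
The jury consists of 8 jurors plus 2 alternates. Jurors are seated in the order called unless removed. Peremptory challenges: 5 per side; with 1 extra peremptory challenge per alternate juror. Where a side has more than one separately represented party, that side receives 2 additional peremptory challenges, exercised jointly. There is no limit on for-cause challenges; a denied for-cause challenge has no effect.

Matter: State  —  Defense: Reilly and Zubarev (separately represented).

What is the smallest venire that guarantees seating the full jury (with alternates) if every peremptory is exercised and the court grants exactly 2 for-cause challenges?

28

Seats to fill: 8 + 2 alternates = 10.
Peremptories — State: 5 + 1×2 = 7; Defense: 5 + 1×2 + 2 = 9; total 16.
For-cause removals: 2.
Minimum venire: 10 + 16 + 2 = 28.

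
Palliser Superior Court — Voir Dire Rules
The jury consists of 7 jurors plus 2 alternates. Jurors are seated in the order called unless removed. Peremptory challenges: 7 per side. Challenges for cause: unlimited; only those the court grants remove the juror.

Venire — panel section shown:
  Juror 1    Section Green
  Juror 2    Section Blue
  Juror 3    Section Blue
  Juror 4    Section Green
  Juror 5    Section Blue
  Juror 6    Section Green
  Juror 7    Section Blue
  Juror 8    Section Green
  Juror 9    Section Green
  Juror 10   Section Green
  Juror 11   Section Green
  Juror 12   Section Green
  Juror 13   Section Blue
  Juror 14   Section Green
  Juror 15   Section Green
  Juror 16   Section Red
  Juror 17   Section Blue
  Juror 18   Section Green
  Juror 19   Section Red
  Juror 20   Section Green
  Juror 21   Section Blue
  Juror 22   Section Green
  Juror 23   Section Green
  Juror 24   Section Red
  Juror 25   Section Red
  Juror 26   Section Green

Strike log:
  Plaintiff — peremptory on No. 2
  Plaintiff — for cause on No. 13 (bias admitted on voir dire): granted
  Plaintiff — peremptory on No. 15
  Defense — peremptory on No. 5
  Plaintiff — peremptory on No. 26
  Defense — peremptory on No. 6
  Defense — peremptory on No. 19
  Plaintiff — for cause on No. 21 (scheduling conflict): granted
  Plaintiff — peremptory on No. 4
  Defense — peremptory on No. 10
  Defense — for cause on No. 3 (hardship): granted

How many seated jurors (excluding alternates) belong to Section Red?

0

Removed: #2, #3, #4, #5, #6, #10, #13, #15, #19, #21, #26.
Seated jurors 1–7: #1, #7, #8, #9, #11, #12, #14 (alternates #16, #17 not counted).
None of those are in Section Red → 0.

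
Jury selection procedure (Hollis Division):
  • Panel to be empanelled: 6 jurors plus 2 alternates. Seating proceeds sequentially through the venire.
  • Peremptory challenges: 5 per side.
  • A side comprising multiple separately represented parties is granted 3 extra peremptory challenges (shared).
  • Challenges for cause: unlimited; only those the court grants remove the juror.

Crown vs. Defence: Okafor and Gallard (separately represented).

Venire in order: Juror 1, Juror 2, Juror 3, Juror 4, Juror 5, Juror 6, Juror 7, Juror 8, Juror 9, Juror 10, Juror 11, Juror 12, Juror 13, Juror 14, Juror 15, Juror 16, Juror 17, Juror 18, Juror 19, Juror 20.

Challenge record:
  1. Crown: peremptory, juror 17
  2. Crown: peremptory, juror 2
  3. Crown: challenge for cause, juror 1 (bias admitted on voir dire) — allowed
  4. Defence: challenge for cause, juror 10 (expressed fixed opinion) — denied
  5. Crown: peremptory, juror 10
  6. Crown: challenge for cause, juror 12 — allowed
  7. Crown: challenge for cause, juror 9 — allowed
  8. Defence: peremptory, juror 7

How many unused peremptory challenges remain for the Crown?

2

Crown allotment: 5.
Crown peremptories used: #17, #2, #10 — 3 (for-cause on #1, #12, #9 don't count).
Remaining: 5 − 3 = 2.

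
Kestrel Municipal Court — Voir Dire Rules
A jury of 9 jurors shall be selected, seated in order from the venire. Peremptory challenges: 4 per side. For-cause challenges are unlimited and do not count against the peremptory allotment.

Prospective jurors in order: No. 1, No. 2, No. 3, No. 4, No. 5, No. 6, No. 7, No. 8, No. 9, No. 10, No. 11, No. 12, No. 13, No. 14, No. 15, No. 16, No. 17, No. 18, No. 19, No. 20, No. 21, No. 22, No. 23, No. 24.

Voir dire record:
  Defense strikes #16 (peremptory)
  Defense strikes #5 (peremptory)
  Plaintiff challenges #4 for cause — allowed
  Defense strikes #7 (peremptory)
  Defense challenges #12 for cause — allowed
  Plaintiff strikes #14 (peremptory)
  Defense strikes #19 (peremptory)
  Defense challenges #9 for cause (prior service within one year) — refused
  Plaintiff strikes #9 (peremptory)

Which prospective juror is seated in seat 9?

Removed: #4, #5, #7, #9, #12, #14, #16, #19.
Filling seats in venire order through position 9: #1, #2, #3, #6, #8, #10, #11, #13, #15.
So seat 9 is #15.

15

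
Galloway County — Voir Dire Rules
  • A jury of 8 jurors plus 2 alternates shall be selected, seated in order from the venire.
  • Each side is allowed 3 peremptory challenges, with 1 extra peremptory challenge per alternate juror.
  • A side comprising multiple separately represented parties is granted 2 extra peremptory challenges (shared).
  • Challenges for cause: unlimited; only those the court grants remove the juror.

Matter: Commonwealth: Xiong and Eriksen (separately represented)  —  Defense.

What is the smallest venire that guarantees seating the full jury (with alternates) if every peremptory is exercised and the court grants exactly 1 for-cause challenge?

Seats to fill: 8 + 2 alternates = 10.
Peremptories — Commonwealth: 3 + 1×2 + 2 = 7; Defense: 3 + 1×2 = 5; total 12.
For-cause removals: 1.
Minimum venire: 10 + 12 + 1 = 23.

23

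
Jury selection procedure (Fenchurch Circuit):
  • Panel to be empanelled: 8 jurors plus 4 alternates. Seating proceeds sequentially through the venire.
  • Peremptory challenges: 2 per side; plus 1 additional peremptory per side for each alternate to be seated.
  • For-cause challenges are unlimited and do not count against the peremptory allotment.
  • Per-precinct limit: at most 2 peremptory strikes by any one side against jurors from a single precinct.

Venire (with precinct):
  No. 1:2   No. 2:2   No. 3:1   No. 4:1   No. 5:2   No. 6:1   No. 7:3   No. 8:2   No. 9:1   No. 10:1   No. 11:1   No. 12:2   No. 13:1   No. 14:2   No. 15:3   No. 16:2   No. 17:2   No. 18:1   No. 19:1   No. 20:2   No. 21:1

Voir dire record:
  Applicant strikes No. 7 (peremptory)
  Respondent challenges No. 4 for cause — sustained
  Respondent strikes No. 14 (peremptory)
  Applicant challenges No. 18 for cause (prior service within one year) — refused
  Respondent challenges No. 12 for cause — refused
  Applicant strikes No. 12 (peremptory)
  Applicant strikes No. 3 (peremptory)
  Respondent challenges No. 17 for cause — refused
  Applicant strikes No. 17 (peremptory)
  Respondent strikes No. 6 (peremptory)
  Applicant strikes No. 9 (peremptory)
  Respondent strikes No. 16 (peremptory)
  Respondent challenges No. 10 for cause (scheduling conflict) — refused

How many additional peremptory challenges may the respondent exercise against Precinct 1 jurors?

Respondent peremptories so far: #14, #6, #16 — 3 of 6 used, 3 left overall.
Against Precinct 1: #6 — 1 used; per-precinct cap 2 leaves 1.
Binding limit: min(3, 1) = 1.

1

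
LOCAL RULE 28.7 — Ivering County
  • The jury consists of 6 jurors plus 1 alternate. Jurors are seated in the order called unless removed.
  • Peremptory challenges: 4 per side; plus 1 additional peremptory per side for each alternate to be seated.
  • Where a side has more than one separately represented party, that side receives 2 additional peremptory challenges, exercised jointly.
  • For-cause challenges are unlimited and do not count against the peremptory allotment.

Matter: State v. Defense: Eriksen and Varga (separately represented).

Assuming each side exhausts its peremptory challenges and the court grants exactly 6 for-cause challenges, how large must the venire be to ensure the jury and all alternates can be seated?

25

Seats to fill: 6 + 1 alternates = 7.
Peremptories — State: 4 + 1×1 = 5; Defense: 4 + 1×1 + 2 = 7; total 12.
For-cause removals: 6.
Minimum venire: 7 + 12 + 6 = 25.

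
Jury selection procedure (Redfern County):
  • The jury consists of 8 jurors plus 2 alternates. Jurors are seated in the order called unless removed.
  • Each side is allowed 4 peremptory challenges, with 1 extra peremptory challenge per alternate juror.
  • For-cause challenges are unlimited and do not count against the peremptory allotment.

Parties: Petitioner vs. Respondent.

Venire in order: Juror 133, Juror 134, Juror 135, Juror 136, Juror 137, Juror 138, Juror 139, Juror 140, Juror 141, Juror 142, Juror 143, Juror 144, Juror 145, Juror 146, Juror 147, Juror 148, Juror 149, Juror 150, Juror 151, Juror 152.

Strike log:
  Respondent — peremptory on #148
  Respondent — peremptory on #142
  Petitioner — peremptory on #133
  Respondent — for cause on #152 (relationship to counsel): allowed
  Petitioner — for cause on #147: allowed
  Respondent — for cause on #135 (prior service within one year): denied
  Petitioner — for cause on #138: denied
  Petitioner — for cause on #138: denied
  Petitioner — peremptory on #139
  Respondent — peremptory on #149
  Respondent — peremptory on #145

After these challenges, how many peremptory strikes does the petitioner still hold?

4

Petitioner allotment: 4 base + 1 × 2 alternates = 6.
Petitioner peremptories used: #133, #139 — 2 (for-cause on #147, #138, #138 don't count).
Remaining: 6 − 2 = 4.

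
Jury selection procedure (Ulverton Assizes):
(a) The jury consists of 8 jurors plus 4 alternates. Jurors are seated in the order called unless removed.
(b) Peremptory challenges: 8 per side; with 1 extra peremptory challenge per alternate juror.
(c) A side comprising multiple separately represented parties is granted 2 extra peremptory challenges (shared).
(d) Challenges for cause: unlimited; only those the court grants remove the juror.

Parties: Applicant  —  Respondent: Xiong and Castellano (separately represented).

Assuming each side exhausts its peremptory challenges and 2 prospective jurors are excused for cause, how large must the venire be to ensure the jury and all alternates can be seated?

Seats to fill: 8 + 4 alternates = 12.
Peremptories — Applicant: 8 + 1×4 = 12; Respondent: 8 + 1×4 + 2 = 14; total 26.
For-cause removals: 2.
Minimum venire: 12 + 26 + 2 = 40.

40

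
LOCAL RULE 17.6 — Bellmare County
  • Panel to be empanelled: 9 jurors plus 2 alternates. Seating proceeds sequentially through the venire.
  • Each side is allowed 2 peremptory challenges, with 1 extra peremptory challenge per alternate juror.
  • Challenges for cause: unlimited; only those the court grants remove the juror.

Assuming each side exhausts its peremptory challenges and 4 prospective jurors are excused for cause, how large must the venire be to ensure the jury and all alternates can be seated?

23

Seats to fill: 9 + 2 alternates = 11.
Peremptories: 2 + 1×2 = 4 per side × 2 sides = 8.
For-cause removals: 4.
Minimum venire: 11 + 8 + 4 = 23.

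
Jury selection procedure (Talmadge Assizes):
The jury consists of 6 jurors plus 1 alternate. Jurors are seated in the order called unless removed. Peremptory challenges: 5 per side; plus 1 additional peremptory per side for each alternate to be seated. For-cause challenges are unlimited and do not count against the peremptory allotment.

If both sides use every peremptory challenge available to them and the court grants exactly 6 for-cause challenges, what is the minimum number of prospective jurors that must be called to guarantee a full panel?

25

Seats to fill: 6 + 1 alternates = 7.
Peremptories: 5 + 1×1 = 6 per side × 2 sides = 12.
For-cause removals: 6.
Minimum venire: 7 + 12 + 6 = 25.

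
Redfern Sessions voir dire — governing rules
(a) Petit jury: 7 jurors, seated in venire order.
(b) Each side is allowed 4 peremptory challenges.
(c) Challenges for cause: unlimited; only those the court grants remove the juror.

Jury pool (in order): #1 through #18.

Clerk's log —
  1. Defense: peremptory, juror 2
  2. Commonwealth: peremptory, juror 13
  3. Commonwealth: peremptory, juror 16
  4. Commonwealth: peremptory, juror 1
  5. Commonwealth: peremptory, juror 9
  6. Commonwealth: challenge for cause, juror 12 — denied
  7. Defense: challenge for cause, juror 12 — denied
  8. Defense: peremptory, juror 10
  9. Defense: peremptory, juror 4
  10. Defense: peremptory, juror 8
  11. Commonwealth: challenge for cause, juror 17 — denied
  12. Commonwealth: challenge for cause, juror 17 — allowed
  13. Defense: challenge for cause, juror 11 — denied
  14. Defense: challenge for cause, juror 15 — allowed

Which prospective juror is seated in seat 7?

Removed: #1, #2, #4, #8, #9, #10, #13, #15, #16, #17. (#11, #12 stay — for-cause denied.)
Seating in order: seats 1–7 → #3, #5, #6, #7, #11, #12, #14.
So seat 7 is #14.

14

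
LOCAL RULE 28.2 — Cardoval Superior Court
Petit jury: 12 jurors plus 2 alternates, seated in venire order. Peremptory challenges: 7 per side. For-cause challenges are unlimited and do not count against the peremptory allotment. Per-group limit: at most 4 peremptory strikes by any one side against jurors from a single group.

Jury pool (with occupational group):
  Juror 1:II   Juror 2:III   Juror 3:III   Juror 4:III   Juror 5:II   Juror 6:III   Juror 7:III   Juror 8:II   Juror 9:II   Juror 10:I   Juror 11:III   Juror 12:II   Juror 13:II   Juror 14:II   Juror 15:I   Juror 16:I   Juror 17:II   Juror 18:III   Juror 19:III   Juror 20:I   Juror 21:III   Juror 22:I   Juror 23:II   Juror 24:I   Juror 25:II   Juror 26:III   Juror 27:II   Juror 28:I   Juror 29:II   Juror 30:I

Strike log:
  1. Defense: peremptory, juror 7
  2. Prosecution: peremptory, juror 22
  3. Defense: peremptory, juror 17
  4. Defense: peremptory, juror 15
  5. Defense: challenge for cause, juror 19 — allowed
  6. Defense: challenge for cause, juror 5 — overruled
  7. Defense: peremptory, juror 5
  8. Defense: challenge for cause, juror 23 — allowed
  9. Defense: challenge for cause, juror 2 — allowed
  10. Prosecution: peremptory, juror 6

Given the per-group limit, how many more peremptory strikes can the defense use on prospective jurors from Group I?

Defense peremptories so far: #7, #17, #15, #5 — 4 of 7 used, 3 left overall.
Against Group I: #15 — 1 used; per-group cap 4 leaves 3.
Binding limit: min(3, 3) = 3.

3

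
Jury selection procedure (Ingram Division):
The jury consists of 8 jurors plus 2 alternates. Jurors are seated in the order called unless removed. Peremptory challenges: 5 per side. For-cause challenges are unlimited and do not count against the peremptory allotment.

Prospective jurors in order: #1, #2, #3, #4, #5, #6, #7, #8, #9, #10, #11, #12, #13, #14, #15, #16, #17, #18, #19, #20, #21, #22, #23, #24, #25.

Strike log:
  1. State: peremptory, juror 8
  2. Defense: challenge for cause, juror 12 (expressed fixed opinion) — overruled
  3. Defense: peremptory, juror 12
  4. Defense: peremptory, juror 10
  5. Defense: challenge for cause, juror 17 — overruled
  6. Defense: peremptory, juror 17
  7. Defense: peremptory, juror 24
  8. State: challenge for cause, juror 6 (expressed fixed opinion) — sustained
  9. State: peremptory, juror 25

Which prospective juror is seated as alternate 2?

14

Removed: #6, #8, #10, #12, #17, #24, #25.
Filling seats in venire order through position 10: #1, #2, #3, #4, #5, #7, #9, #11, #13, #14.
So alternate 2 is #14.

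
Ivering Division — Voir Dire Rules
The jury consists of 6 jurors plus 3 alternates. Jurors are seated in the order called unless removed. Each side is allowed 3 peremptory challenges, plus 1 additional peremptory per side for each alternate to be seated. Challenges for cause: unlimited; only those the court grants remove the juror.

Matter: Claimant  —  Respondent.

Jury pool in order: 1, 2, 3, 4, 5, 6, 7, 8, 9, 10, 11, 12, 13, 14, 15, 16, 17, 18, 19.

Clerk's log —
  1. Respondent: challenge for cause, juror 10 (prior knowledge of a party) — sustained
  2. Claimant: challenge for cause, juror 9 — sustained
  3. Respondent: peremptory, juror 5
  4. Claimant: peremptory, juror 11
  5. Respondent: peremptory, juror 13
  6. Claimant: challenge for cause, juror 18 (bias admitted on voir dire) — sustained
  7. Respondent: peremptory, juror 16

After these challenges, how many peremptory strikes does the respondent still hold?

3

Respondent allotment: 3 base + 1 × 3 alternates = 6.
Respondent peremptories used: #5, #13, #16 — 3 (the for-cause on #10 doesn't count).
Remaining: 6 − 3 = 3.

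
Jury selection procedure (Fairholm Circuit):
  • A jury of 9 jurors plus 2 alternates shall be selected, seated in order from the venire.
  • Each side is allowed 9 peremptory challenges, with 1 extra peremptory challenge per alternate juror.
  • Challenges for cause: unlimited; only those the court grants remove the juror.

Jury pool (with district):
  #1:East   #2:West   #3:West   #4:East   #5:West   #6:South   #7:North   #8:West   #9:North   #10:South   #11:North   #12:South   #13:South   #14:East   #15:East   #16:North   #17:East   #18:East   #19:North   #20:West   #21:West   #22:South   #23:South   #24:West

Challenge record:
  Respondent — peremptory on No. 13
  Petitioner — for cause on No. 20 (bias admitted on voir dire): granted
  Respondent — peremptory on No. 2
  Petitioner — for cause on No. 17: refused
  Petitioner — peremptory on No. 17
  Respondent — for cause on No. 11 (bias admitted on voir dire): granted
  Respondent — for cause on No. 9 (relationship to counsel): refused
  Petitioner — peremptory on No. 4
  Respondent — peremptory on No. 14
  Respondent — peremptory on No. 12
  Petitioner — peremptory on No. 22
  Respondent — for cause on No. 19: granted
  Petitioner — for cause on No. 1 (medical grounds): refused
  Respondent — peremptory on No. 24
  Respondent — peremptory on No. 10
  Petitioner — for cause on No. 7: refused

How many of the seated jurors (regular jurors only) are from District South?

Removed: #2, #4, #10, #11, #12, #13, #14, #17, #19, #20, #22, #24.
Seated jurors 1–9: #1, #3, #5, #6, #7, #8, #9, #15, #16 (alternates #18, #21 not counted).
Of those, in District South: #6 → 1.

1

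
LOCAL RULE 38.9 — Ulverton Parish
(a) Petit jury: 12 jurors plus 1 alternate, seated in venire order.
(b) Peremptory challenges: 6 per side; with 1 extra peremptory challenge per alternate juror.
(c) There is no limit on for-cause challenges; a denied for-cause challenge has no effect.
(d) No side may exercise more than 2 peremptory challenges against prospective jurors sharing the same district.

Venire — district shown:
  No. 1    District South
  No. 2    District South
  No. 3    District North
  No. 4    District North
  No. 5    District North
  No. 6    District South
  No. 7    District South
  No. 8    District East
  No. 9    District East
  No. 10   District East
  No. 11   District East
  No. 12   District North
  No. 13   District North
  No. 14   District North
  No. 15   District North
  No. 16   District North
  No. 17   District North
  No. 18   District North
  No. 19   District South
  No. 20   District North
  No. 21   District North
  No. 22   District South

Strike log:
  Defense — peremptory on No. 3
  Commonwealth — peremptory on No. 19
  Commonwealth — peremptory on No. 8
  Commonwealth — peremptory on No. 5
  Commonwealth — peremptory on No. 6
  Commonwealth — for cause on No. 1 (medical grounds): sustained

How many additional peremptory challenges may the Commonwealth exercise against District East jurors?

Commonwealth peremptories so far: #19, #8, #5, #6 — 4 of 7 used, 3 left overall.
Against District East: #8 — 1 used; per-district cap 2 leaves 1.
Binding limit: min(3, 1) = 1.

1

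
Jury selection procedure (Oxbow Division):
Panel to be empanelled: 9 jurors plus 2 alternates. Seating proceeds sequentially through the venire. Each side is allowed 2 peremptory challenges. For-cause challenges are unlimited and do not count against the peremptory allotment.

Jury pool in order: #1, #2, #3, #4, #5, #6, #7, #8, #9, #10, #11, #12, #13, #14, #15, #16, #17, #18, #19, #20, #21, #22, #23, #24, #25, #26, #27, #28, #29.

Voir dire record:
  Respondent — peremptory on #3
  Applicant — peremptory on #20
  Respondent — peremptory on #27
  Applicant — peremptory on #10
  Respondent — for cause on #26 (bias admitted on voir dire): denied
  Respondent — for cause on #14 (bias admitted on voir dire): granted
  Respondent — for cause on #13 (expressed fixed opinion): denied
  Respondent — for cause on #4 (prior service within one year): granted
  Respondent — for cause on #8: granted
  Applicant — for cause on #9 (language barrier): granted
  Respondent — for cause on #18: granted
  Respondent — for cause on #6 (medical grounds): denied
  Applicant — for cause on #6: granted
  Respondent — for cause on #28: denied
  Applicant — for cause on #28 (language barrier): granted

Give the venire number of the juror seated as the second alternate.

Removed: #3, #4, #6, #8, #9, #10, #14, #18, #20, #27, #28. (#13, #26 stay — for-cause denied.)
Seating in order: seats 1–9 → #1, #2, #5, #7, #11, #12, #13, #15, #16; alternates → #17, #19.
So alternate 2 is #19.

19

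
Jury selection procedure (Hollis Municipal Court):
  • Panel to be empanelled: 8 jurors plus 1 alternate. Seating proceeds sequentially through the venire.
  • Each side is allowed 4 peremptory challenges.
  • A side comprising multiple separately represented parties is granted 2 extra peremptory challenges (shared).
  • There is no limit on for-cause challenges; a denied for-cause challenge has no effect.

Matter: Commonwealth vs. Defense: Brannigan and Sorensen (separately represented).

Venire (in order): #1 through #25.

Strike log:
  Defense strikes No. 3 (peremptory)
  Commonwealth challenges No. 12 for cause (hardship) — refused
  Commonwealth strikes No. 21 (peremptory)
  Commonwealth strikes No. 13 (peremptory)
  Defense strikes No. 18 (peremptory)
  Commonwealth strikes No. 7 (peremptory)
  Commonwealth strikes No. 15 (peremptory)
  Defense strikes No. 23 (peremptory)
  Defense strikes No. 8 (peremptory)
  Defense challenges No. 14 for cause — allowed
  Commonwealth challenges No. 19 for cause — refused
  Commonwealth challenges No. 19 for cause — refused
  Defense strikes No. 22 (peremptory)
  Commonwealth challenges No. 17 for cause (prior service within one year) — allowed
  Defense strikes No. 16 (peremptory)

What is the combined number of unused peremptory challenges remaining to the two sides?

Commonwealth allotment: 4. Defense allotment: 4 base + 2 multi-party = 6.
Commonwealth peremptories used: #21, #13, #7, #15 — 4 (for-cause on #12, #19, #19, #17 don't count).
Defense peremptories used: #3, #18, #23, #8, #22, #16 — 6 (the for-cause on #14 doesn't count).
Remaining: (4 − 4) + (6 − 6) = 0.

0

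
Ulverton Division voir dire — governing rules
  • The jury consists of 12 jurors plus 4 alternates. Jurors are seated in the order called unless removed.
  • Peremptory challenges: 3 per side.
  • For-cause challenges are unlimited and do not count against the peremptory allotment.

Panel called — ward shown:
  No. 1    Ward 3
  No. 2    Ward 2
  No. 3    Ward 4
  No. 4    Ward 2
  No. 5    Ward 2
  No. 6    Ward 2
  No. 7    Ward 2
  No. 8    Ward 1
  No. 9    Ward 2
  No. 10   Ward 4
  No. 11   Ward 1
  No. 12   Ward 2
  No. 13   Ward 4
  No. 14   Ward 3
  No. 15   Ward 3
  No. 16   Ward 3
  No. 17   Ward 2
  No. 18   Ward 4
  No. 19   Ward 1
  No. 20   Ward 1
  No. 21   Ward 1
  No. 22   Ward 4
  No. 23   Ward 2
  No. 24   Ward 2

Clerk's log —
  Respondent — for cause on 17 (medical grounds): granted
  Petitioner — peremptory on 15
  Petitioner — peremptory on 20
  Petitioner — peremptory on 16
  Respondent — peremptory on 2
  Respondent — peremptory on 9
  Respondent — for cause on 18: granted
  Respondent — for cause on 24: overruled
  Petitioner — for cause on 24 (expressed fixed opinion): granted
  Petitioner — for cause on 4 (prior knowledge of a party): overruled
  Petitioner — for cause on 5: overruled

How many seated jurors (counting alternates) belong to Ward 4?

4

Removed: #2, #9, #15, #16, #17, #18, #20, #24.
Seated (16 incl. alternates): #1, #3, #4, #5, #6, #7, #8, #10, #11, #12, #13, #14, #19, #21, #22, #23.
Of those, in Ward 4: #3, #10, #13, #22 → 4.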